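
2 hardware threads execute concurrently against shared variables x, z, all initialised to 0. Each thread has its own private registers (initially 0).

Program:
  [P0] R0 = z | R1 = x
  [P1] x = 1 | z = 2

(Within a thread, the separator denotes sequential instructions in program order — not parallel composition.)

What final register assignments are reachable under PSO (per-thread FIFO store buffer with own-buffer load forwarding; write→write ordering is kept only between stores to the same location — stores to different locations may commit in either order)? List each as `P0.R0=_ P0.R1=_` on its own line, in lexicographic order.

outcome vector order: (P0.R0,P0.R1)
|PSO outcomes| = 4

P0.R0=0 P0.R1=0
P0.R0=0 P0.R1=1
P0.R0=2 P0.R1=0
P0.R0=2 P0.R1=1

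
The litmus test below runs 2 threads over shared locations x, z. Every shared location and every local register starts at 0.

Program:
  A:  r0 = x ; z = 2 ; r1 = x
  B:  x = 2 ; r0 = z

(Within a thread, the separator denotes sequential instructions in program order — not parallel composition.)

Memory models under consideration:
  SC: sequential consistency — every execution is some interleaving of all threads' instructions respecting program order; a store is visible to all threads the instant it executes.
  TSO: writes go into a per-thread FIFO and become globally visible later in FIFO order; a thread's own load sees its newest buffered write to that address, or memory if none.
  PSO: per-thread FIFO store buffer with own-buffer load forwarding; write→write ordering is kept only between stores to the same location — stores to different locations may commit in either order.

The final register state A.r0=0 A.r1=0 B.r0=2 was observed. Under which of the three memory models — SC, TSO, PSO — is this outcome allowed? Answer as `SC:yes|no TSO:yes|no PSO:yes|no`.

SC:yes TSO:yes PSO:yes

outcome vector order: (A.r0,A.r1,B.r0)
SC (5): (0,0,2), (0,2,0), (0,2,2), (2,2,0), (2,2,2)
TSO (6): (0,0,0), (0,0,2), (0,2,0), (0,2,2), (2,2,0), (2,2,2)
PSO (6): (0,0,0), (0,0,2), (0,2,0), (0,2,2), (2,2,0), (2,2,2)
target (0,0,2) ∈ {SC,TSO,PSO}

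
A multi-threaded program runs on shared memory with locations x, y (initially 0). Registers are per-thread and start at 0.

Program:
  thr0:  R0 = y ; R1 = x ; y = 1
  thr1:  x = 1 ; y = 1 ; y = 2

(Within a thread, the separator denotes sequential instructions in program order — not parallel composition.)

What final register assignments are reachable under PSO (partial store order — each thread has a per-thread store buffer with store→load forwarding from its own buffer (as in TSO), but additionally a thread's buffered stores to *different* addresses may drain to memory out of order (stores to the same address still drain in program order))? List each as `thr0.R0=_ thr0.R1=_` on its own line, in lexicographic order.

thr0.R0=0 thr0.R1=0
thr0.R0=0 thr0.R1=1
thr0.R0=1 thr0.R1=0
thr0.R0=1 thr0.R1=1
thr0.R0=2 thr0.R1=0
thr0.R0=2 thr0.R1=1

outcome vector order: (thr0.R0,thr0.R1)
|PSO outcomes| = 6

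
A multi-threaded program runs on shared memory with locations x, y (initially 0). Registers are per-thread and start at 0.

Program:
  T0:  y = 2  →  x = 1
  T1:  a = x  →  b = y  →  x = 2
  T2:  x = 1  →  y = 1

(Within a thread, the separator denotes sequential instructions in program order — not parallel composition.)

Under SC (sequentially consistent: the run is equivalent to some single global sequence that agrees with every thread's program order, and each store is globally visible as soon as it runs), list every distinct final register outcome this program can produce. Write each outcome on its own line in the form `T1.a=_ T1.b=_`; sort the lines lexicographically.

outcome vector order: (T1.a,T1.b)
|SC outcomes| = 6

T1.a=0 T1.b=0
T1.a=0 T1.b=1
T1.a=0 T1.b=2
T1.a=1 T1.b=0
T1.a=1 T1.b=1
T1.a=1 T1.b=2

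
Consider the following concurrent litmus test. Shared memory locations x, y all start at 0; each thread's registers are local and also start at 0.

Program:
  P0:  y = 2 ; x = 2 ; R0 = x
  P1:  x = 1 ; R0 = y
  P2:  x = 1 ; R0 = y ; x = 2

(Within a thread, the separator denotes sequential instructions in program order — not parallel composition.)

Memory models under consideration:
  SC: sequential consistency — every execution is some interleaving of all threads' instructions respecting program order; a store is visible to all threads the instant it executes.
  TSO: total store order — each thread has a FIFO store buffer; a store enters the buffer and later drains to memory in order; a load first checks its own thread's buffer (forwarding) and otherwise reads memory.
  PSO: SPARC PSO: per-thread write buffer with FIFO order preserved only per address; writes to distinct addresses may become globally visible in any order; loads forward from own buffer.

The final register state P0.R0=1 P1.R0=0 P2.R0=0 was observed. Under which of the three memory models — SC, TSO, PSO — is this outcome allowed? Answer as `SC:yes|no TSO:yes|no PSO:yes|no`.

SC:no TSO:yes PSO:yes

outcome vector order: (P0.R0,P1.R0,P2.R0)
under SC → <1 0 2>; <1 2 0>; <1 2 2>; <2 0 0>; <2 0 2>; <2 2 0>; <2 2 2>
under TSO → <1 0 0>; <1 0 2>; <1 2 0>; <1 2 2>; <2 0 0>; <2 0 2>; <2 2 0>; <2 2 2>
under PSO → <1 0 0>; <1 0 2>; <1 2 0>; <1 2 2>; <2 0 0>; <2 0 2>; <2 2 0>; <2 2 2>
target <1 0 0> ∈ {TSO,PSO}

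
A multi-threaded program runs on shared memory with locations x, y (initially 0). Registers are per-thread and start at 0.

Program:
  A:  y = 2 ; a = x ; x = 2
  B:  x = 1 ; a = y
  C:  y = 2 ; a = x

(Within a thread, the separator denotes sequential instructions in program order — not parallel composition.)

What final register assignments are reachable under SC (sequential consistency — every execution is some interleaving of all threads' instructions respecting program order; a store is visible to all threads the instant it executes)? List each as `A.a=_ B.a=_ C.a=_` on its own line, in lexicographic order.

A.a=0 B.a=2 C.a=0
A.a=0 B.a=2 C.a=1
A.a=0 B.a=2 C.a=2
A.a=1 B.a=0 C.a=1
A.a=1 B.a=0 C.a=2
A.a=1 B.a=2 C.a=0
A.a=1 B.a=2 C.a=1
A.a=1 B.a=2 C.a=2

outcome vector order: (A.a,B.a,C.a)
|SC outcomes| = 8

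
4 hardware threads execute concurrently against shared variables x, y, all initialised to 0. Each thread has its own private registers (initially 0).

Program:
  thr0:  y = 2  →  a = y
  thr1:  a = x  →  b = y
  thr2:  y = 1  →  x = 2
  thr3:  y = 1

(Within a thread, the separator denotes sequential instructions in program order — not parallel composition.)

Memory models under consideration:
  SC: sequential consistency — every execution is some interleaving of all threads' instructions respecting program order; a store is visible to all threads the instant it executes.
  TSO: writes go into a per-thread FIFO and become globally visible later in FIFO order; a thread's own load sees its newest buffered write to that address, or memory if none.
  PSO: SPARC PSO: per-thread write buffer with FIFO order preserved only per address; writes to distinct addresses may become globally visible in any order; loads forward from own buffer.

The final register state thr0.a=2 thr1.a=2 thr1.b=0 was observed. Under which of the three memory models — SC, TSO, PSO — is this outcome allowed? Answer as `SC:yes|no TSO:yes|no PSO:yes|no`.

SC:no TSO:no PSO:yes

outcome vector order: (thr0.a,thr1.a,thr1.b)
SC: 10 outcomes — {<1 0 0> <1 0 1> <1 0 2> <1 2 1> <1 2 2> <2 0 0> <2 0 1> <2 0 2> <2 2 1> <2 2 2>}
TSO: 10 outcomes — {<1 0 0> <1 0 1> <1 0 2> <1 2 1> <1 2 2> <2 0 0> <2 0 1> <2 0 2> <2 2 1> <2 2 2>}
PSO: 12 outcomes — {<1 0 0> <1 0 1> <1 0 2> <1 2 0> <1 2 1> <1 2 2> <2 0 0> <2 0 1> <2 0 2> <2 2 0> <2 2 1> <2 2 2>}
target <2 2 0> ∈ {PSO}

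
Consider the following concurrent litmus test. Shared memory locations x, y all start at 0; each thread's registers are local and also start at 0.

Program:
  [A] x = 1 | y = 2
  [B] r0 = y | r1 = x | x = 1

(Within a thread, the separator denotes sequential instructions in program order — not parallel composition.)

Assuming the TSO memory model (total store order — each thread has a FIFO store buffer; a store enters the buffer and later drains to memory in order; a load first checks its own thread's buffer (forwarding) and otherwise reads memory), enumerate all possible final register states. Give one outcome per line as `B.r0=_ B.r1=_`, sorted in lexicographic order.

outcome vector order: (B.r0,B.r1)
|TSO outcomes| = 3

B.r0=0 B.r1=0
B.r0=0 B.r1=1
B.r0=2 B.r1=1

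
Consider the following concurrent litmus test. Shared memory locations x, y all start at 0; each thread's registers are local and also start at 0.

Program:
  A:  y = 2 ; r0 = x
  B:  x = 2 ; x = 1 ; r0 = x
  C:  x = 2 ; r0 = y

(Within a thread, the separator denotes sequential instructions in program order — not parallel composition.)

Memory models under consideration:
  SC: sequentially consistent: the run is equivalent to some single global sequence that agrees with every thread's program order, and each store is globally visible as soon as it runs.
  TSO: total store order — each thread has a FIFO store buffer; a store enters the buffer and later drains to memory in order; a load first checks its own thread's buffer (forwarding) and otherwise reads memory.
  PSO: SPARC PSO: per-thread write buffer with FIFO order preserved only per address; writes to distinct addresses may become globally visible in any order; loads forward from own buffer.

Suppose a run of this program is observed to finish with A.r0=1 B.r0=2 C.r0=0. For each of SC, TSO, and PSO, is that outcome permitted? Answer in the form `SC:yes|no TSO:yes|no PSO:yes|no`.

SC:no TSO:yes PSO:yes

outcome vector order: (A.r0,B.r0,C.r0)
SC: 9 outcomes — {0/1/2; 0/2/2; 1/1/0; 1/1/2; 1/2/2; 2/1/0; 2/1/2; 2/2/0; 2/2/2}
TSO: 12 outcomes — {0/1/0; 0/1/2; 0/2/0; 0/2/2; 1/1/0; 1/1/2; 1/2/0; 1/2/2; 2/1/0; 2/1/2; 2/2/0; 2/2/2}
PSO: 12 outcomes — {0/1/0; 0/1/2; 0/2/0; 0/2/2; 1/1/0; 1/1/2; 1/2/0; 1/2/2; 2/1/0; 2/1/2; 2/2/0; 2/2/2}
target 1/2/0 ∈ {TSO,PSO}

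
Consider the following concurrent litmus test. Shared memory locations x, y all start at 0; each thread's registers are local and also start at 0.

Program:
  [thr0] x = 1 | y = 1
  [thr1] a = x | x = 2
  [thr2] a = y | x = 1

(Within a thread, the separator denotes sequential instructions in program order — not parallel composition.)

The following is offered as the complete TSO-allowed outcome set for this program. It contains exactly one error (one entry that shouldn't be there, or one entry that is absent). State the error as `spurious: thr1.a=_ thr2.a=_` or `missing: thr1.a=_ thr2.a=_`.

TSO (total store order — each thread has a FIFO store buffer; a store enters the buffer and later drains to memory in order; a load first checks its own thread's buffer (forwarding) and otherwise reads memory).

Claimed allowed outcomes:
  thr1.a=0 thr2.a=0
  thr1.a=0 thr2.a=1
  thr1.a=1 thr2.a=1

missing: thr1.a=1 thr2.a=0

outcome vector order: (thr1.a,thr2.a)
under TSO → 0/0; 0/1; 1/0; 1/1
TSO∖claimed = {1/0}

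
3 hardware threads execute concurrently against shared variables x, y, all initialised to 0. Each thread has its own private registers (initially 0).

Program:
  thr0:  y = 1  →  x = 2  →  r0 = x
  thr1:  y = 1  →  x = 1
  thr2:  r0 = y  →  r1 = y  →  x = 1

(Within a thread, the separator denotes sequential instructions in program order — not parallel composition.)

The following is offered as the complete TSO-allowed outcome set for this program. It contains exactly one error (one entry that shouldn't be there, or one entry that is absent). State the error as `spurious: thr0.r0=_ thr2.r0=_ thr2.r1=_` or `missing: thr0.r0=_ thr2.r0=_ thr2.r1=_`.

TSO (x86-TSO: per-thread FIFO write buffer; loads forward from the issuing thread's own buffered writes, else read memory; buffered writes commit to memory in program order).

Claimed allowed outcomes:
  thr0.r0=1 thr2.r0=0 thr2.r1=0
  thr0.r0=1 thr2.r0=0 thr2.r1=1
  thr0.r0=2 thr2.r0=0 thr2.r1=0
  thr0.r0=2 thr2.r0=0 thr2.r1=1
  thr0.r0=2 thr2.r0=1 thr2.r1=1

outcome vector order: (thr0.r0,thr2.r0,thr2.r1)
TSO: 6 outcomes — {<1 0 0>, <1 0 1>, <1 1 1>, <2 0 0>, <2 0 1>, <2 1 1>}
TSO∖claimed = {<1 1 1>}

missing: thr0.r0=1 thr2.r0=1 thr2.r1=1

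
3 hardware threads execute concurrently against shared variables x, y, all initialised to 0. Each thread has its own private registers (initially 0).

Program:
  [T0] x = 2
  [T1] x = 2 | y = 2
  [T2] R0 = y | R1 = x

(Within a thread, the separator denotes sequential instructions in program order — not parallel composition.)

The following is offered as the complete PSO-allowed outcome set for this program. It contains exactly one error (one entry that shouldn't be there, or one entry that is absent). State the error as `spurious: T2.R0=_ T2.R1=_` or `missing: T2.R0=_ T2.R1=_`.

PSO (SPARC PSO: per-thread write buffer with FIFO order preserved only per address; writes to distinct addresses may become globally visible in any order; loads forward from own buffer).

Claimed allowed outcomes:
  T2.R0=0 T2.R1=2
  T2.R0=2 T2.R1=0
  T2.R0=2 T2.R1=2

outcome vector order: (T2.R0,T2.R1)
under PSO → 0/0 0/2 2/0 2/2
PSO∖claimed = {0/0}

missing: T2.R0=0 T2.R1=0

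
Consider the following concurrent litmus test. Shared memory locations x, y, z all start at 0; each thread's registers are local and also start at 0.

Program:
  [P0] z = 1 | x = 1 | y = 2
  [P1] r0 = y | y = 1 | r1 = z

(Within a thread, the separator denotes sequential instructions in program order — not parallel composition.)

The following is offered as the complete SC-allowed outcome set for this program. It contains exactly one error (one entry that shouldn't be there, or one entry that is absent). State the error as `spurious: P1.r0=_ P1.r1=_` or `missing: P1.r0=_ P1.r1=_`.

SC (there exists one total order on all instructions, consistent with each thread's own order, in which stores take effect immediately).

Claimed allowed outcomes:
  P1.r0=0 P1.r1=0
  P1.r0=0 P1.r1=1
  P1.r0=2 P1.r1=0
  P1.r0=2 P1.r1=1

outcome vector order: (P1.r0,P1.r1)
[SC] allowed = {(0,0); (0,1); (2,1)}
claimed∖SC = {(2,0)}

spurious: P1.r0=2 P1.r1=0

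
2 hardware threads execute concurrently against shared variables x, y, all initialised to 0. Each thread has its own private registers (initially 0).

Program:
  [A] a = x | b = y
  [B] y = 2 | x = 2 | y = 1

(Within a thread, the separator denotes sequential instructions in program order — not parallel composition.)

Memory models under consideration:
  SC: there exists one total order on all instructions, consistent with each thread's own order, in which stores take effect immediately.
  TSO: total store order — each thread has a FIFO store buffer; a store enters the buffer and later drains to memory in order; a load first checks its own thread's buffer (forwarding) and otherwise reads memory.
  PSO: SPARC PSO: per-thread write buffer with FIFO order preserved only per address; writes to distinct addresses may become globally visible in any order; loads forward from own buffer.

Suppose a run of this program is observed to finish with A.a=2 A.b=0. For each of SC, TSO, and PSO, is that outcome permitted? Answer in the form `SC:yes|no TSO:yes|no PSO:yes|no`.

outcome vector order: (A.a,A.b)
SC: 5 outcomes — {(0,0); (0,1); (0,2); (2,1); (2,2)}
TSO: 5 outcomes — {(0,0); (0,1); (0,2); (2,1); (2,2)}
PSO: 6 outcomes — {(0,0); (0,1); (0,2); (2,0); (2,1); (2,2)}
target (2,0) ∈ {PSO}

SC:no TSO:no PSO:yes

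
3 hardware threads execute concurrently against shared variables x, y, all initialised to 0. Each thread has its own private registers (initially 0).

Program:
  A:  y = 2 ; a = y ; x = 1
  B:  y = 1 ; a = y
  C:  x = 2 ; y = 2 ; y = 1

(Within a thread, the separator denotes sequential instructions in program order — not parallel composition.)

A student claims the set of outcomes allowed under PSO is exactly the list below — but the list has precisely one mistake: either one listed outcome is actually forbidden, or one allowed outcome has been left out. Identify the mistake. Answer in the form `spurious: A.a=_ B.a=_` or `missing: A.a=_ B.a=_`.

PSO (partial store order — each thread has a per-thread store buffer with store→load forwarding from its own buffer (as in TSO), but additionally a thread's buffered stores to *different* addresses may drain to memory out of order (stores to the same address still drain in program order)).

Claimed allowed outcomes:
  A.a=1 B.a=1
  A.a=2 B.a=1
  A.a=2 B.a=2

missing: A.a=1 B.a=2

outcome vector order: (A.a,B.a)
under PSO → <1 1>; <1 2>; <2 1>; <2 2>
PSO∖claimed = {<1 2>}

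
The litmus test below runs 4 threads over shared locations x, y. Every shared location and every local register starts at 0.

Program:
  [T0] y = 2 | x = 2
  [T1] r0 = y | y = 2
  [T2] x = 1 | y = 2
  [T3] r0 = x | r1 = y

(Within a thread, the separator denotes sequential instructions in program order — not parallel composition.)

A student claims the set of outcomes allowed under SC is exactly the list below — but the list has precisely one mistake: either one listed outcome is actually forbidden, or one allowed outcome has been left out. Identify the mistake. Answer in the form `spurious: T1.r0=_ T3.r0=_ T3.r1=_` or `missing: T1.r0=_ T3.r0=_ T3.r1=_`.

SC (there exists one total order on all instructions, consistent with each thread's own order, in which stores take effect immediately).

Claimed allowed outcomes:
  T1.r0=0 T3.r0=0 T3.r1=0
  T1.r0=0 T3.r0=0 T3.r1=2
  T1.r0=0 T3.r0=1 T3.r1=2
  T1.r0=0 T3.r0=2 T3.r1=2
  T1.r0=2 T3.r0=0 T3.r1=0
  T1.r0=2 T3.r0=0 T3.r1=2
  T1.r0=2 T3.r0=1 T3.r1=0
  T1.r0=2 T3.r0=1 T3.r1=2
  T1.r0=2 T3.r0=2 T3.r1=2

outcome vector order: (T1.r0,T3.r0,T3.r1)
SC: 10 outcomes — {<0 0 0>, <0 0 2>, <0 1 0>, <0 1 2>, <0 2 2>, <2 0 0>, <2 0 2>, <2 1 0>, <2 1 2>, <2 2 2>}
SC∖claimed = {<0 1 0>}

missing: T1.r0=0 T3.r0=1 T3.r1=0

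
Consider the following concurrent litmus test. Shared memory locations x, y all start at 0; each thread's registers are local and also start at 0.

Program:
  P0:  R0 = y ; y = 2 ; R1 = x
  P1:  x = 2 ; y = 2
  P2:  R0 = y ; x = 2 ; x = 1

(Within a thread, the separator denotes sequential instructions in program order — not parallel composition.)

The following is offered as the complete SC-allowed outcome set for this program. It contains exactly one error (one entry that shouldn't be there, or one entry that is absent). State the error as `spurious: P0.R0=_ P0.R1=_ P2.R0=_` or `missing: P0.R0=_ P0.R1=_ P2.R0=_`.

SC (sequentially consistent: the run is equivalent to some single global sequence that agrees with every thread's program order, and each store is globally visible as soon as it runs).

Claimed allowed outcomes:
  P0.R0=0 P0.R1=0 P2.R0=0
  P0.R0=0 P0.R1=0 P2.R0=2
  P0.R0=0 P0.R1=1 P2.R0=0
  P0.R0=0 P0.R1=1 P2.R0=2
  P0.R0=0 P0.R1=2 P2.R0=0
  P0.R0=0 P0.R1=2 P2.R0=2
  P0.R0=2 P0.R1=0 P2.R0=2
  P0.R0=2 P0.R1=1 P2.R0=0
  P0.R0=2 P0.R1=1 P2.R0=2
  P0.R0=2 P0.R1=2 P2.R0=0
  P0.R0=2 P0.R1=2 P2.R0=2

spurious: P0.R0=2 P0.R1=0 P2.R0=2

outcome vector order: (P0.R0,P0.R1,P2.R0)
SC (10): <0 0 0>; <0 0 2>; <0 1 0>; <0 1 2>; <0 2 0>; <0 2 2>; <2 1 0>; <2 1 2>; <2 2 0>; <2 2 2>
claimed∖SC = {<2 0 2>}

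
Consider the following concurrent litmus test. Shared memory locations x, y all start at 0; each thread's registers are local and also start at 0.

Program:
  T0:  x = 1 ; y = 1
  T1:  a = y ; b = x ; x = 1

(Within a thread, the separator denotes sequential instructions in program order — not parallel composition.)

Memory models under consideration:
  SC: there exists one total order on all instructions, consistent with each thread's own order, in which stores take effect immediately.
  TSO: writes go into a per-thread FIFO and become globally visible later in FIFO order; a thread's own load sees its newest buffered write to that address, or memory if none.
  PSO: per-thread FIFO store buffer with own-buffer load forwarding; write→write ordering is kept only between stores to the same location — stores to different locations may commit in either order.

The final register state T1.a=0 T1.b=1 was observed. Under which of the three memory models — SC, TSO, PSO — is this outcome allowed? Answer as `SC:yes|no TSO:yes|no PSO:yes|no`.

outcome vector order: (T1.a,T1.b)
under SC → 0/0; 0/1; 1/1
under TSO → 0/0; 0/1; 1/1
under PSO → 0/0; 0/1; 1/0; 1/1
target 0/1 ∈ {SC,TSO,PSO}

SC:yes TSO:yes PSO:yes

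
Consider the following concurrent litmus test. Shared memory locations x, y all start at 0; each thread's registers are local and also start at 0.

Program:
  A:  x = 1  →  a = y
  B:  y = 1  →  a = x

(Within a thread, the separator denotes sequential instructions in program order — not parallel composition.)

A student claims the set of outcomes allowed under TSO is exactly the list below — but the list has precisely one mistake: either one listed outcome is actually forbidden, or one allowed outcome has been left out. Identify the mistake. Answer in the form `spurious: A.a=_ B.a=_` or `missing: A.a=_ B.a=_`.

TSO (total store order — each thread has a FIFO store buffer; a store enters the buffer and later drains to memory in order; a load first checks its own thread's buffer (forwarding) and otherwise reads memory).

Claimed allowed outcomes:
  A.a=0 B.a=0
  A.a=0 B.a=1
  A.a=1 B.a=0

missing: A.a=1 B.a=1

outcome vector order: (A.a,B.a)
under TSO → (0,0) (0,1) (1,0) (1,1)
TSO∖claimed = {(1,1)}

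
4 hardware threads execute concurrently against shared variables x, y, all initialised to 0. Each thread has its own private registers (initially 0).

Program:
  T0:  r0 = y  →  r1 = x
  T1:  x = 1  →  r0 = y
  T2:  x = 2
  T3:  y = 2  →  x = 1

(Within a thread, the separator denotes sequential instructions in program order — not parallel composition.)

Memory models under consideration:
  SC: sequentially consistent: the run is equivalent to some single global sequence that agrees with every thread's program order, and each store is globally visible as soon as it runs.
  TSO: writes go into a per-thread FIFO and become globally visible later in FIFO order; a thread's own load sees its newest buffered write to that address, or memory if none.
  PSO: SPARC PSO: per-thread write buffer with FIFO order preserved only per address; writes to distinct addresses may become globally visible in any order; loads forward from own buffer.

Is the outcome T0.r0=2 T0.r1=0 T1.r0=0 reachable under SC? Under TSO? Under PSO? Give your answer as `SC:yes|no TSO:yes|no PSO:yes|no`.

outcome vector order: (T0.r0,T0.r1,T1.r0)
[SC] allowed = {<0 0 0> <0 0 2> <0 1 0> <0 1 2> <0 2 0> <0 2 2> <2 0 2> <2 1 0> <2 1 2> <2 2 0> <2 2 2>}
[TSO] allowed = {<0 0 0> <0 0 2> <0 1 0> <0 1 2> <0 2 0> <0 2 2> <2 0 0> <2 0 2> <2 1 0> <2 1 2> <2 2 0> <2 2 2>}
[PSO] allowed = {<0 0 0> <0 0 2> <0 1 0> <0 1 2> <0 2 0> <0 2 2> <2 0 0> <2 0 2> <2 1 0> <2 1 2> <2 2 0> <2 2 2>}
target <2 0 0> ∈ {TSO,PSO}

SC:no TSO:yes PSO:yes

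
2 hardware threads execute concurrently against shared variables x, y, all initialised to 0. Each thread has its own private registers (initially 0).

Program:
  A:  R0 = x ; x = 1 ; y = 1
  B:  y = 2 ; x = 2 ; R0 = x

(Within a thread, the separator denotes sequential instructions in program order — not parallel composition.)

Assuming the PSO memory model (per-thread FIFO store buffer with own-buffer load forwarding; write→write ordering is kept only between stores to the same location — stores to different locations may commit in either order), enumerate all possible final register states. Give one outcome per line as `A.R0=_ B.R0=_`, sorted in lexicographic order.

outcome vector order: (A.R0,B.R0)
|PSO outcomes| = 4

A.R0=0 B.R0=1
A.R0=0 B.R0=2
A.R0=2 B.R0=1
A.R0=2 B.R0=2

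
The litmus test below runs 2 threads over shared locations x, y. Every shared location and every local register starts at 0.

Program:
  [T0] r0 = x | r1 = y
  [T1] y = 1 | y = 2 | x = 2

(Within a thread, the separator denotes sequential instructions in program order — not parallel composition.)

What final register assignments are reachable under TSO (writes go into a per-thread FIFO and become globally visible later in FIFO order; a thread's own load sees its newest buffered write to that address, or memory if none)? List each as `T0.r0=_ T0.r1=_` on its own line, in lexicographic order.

outcome vector order: (T0.r0,T0.r1)
|TSO outcomes| = 4

T0.r0=0 T0.r1=0
T0.r0=0 T0.r1=1
T0.r0=0 T0.r1=2
T0.r0=2 T0.r1=2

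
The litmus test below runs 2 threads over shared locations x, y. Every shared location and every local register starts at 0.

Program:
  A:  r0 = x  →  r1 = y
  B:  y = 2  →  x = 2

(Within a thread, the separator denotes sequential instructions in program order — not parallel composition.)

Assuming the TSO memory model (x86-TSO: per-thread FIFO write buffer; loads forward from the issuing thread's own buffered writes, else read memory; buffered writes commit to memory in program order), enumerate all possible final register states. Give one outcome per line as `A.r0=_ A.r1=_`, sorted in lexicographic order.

A.r0=0 A.r1=0
A.r0=0 A.r1=2
A.r0=2 A.r1=2

outcome vector order: (A.r0,A.r1)
|TSO outcomes| = 3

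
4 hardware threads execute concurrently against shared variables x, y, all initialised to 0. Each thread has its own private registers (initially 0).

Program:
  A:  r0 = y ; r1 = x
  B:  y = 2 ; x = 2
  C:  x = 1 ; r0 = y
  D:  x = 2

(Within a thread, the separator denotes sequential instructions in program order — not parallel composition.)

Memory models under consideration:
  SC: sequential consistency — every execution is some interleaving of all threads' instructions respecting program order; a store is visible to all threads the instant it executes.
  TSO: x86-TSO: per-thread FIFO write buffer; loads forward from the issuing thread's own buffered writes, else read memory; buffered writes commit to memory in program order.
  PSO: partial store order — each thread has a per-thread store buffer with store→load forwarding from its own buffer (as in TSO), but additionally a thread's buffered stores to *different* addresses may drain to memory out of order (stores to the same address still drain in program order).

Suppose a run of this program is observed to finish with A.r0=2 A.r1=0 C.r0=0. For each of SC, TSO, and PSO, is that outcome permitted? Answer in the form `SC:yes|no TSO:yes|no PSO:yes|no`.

SC:no TSO:yes PSO:yes

outcome vector order: (A.r0,A.r1,C.r0)
[SC] allowed = {<0 0 0> <0 0 2> <0 1 0> <0 1 2> <0 2 0> <0 2 2> <2 0 2> <2 1 0> <2 1 2> <2 2 0> <2 2 2>}
[TSO] allowed = {<0 0 0> <0 0 2> <0 1 0> <0 1 2> <0 2 0> <0 2 2> <2 0 0> <2 0 2> <2 1 0> <2 1 2> <2 2 0> <2 2 2>}
[PSO] allowed = {<0 0 0> <0 0 2> <0 1 0> <0 1 2> <0 2 0> <0 2 2> <2 0 0> <2 0 2> <2 1 0> <2 1 2> <2 2 0> <2 2 2>}
target <2 0 0> ∈ {TSO,PSO}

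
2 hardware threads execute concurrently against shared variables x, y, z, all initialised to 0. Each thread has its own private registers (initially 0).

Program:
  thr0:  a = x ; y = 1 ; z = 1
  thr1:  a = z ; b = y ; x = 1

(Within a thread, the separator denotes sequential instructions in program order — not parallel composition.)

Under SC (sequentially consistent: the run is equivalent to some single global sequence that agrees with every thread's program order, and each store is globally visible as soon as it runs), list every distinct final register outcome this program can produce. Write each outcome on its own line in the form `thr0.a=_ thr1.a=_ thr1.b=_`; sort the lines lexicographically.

thr0.a=0 thr1.a=0 thr1.b=0
thr0.a=0 thr1.a=0 thr1.b=1
thr0.a=0 thr1.a=1 thr1.b=1
thr0.a=1 thr1.a=0 thr1.b=0

outcome vector order: (thr0.a,thr1.a,thr1.b)
|SC outcomes| = 4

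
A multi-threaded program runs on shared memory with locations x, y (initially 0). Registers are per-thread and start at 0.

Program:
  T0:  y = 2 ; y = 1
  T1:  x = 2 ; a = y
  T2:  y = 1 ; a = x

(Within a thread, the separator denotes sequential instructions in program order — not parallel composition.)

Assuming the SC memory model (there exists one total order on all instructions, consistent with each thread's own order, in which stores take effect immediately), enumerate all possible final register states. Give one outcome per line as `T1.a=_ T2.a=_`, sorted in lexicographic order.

T1.a=0 T2.a=2
T1.a=1 T2.a=0
T1.a=1 T2.a=2
T1.a=2 T2.a=0
T1.a=2 T2.a=2

outcome vector order: (T1.a,T2.a)
|SC outcomes| = 5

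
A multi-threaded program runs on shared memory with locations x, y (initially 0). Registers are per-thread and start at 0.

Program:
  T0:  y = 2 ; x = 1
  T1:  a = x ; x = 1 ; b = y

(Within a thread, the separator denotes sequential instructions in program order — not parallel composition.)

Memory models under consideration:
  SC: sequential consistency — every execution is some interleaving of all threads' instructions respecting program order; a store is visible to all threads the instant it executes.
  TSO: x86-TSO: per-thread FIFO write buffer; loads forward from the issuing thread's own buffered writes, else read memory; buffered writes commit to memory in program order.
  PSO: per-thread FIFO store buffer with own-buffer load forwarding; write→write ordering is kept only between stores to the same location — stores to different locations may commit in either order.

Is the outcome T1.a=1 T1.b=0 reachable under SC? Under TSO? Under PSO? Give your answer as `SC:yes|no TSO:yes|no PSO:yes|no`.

SC:no TSO:no PSO:yes

outcome vector order: (T1.a,T1.b)
[SC] allowed = {00, 02, 12}
[TSO] allowed = {00, 02, 12}
[PSO] allowed = {00, 02, 10, 12}
target 10 ∈ {PSO}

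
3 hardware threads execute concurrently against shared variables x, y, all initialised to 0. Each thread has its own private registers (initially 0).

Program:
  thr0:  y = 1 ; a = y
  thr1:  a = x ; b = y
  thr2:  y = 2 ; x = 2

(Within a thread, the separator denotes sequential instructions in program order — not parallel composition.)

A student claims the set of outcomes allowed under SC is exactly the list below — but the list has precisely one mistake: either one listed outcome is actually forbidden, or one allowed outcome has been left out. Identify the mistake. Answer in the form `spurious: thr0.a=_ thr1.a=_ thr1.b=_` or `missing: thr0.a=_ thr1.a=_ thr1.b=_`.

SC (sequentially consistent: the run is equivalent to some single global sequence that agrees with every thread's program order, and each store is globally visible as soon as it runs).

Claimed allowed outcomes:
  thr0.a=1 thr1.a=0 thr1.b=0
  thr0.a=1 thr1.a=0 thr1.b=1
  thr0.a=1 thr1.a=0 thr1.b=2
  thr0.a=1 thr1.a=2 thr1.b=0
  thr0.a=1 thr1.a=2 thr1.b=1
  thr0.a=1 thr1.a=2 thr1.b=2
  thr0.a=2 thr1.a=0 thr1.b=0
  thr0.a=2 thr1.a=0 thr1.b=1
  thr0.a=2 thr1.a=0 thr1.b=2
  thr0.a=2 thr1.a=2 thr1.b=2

outcome vector order: (thr0.a,thr1.a,thr1.b)
under SC → <1 0 0>; <1 0 1>; <1 0 2>; <1 2 1>; <1 2 2>; <2 0 0>; <2 0 1>; <2 0 2>; <2 2 2>
claimed∖SC = {<1 2 0>}

spurious: thr0.a=1 thr1.a=2 thr1.b=0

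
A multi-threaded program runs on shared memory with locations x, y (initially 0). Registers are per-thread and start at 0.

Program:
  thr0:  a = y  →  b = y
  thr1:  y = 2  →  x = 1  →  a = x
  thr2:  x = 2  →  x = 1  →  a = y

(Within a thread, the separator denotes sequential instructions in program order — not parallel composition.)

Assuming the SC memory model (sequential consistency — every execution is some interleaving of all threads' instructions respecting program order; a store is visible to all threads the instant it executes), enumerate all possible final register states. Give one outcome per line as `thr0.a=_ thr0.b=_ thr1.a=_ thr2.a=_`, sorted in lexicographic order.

thr0.a=0 thr0.b=0 thr1.a=1 thr2.a=0
thr0.a=0 thr0.b=0 thr1.a=1 thr2.a=2
thr0.a=0 thr0.b=0 thr1.a=2 thr2.a=2
thr0.a=0 thr0.b=2 thr1.a=1 thr2.a=0
thr0.a=0 thr0.b=2 thr1.a=1 thr2.a=2
thr0.a=0 thr0.b=2 thr1.a=2 thr2.a=2
thr0.a=2 thr0.b=2 thr1.a=1 thr2.a=0
thr0.a=2 thr0.b=2 thr1.a=1 thr2.a=2
thr0.a=2 thr0.b=2 thr1.a=2 thr2.a=2

outcome vector order: (thr0.a,thr0.b,thr1.a,thr2.a)
|SC outcomes| = 9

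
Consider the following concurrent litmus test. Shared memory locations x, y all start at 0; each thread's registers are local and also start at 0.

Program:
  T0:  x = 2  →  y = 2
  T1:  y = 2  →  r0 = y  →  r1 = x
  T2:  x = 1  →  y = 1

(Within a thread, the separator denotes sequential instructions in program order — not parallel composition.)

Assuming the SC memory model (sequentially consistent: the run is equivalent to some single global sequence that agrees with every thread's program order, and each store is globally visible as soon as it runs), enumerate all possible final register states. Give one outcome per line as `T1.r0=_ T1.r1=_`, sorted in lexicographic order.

outcome vector order: (T1.r0,T1.r1)
|SC outcomes| = 5

T1.r0=1 T1.r1=1
T1.r0=1 T1.r1=2
T1.r0=2 T1.r1=0
T1.r0=2 T1.r1=1
T1.r0=2 T1.r1=2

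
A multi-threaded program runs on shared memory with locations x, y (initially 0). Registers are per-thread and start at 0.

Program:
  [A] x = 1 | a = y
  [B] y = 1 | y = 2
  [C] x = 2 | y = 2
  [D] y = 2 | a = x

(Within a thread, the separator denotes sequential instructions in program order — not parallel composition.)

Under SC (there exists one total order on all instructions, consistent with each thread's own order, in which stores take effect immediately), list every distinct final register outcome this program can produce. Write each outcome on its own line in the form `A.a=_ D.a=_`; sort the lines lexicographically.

A.a=0 D.a=1
A.a=0 D.a=2
A.a=1 D.a=0
A.a=1 D.a=1
A.a=1 D.a=2
A.a=2 D.a=0
A.a=2 D.a=1
A.a=2 D.a=2

outcome vector order: (A.a,D.a)
|SC outcomes| = 8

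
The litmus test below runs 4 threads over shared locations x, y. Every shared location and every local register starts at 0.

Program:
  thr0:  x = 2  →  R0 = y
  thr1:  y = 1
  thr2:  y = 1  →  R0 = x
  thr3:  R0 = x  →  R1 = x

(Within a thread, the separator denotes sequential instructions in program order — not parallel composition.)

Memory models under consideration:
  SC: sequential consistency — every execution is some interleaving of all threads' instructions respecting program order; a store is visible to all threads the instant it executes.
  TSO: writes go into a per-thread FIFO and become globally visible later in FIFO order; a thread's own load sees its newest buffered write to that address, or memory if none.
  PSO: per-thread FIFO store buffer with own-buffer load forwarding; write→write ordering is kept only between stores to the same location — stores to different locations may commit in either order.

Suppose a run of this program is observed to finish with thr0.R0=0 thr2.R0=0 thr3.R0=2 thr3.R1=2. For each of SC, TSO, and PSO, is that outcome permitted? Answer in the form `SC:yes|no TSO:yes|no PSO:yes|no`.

outcome vector order: (thr0.R0,thr2.R0,thr3.R0,thr3.R1)
SC: 9 outcomes — {(0,2,0,0), (0,2,0,2), (0,2,2,2), (1,0,0,0), (1,0,0,2), (1,0,2,2), (1,2,0,0), (1,2,0,2), (1,2,2,2)}
TSO: 12 outcomes — {(0,0,0,0), (0,0,0,2), (0,0,2,2), (0,2,0,0), (0,2,0,2), (0,2,2,2), (1,0,0,0), (1,0,0,2), (1,0,2,2), (1,2,0,0), (1,2,0,2), (1,2,2,2)}
PSO: 12 outcomes — {(0,0,0,0), (0,0,0,2), (0,0,2,2), (0,2,0,0), (0,2,0,2), (0,2,2,2), (1,0,0,0), (1,0,0,2), (1,0,2,2), (1,2,0,0), (1,2,0,2), (1,2,2,2)}
target (0,0,2,2) ∈ {TSO,PSO}

SC:no TSO:yes PSO:yes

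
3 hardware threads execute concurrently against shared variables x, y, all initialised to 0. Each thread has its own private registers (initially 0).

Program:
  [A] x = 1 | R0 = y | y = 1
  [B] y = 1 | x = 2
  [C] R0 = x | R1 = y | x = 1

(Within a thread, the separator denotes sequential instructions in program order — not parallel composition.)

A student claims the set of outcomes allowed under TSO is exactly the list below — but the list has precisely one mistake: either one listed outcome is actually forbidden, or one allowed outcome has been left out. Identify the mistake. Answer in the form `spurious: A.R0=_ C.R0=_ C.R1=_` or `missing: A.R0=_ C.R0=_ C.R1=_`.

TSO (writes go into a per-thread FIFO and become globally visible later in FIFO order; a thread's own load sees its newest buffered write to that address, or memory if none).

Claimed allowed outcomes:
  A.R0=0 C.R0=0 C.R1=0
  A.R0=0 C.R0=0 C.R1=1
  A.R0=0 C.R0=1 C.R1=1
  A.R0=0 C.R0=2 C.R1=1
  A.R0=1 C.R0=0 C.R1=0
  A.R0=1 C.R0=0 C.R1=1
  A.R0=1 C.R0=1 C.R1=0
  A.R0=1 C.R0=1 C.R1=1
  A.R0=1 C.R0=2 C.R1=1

missing: A.R0=0 C.R0=1 C.R1=0

outcome vector order: (A.R0,C.R0,C.R1)
TSO (10): 0/0/0 0/0/1 0/1/0 0/1/1 0/2/1 1/0/0 1/0/1 1/1/0 1/1/1 1/2/1
TSO∖claimed = {0/1/0}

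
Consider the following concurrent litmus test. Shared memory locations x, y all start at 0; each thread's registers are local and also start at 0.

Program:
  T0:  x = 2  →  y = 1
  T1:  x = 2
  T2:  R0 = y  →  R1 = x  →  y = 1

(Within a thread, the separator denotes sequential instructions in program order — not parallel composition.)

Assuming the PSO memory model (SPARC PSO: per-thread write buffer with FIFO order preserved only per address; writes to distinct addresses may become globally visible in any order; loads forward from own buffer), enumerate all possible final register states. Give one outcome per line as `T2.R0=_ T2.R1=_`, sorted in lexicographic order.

T2.R0=0 T2.R1=0
T2.R0=0 T2.R1=2
T2.R0=1 T2.R1=0
T2.R0=1 T2.R1=2

outcome vector order: (T2.R0,T2.R1)
|PSO outcomes| = 4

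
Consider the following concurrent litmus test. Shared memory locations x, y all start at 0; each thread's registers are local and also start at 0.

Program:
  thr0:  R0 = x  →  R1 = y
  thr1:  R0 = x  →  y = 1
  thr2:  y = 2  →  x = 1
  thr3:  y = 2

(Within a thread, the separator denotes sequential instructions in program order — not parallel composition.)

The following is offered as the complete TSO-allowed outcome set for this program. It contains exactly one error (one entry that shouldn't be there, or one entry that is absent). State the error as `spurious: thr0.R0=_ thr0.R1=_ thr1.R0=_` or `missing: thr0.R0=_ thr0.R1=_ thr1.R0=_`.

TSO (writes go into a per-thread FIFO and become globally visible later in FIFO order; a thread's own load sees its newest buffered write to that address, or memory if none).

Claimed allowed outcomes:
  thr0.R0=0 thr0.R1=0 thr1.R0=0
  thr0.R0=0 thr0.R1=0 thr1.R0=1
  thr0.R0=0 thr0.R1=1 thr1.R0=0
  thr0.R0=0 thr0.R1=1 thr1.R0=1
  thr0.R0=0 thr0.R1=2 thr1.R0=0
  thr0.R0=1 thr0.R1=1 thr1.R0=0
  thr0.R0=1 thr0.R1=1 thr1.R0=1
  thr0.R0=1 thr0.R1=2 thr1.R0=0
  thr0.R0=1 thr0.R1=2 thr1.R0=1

outcome vector order: (thr0.R0,thr0.R1,thr1.R0)
TSO (10): 000 001 010 011 020 021 110 111 120 121
TSO∖claimed = {021}

missing: thr0.R0=0 thr0.R1=2 thr1.R0=1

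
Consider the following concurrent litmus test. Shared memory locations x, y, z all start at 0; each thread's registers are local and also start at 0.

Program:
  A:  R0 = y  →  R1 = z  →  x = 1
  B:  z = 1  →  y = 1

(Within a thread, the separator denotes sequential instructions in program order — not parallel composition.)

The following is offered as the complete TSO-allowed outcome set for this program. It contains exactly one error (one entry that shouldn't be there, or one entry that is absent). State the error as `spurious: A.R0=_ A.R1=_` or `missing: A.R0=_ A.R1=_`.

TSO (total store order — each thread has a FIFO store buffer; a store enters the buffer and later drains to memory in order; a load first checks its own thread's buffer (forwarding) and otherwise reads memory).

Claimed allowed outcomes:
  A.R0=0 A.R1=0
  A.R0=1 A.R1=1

outcome vector order: (A.R0,A.R1)
under TSO → 0/0; 0/1; 1/1
TSO∖claimed = {0/1}

missing: A.R0=0 A.R1=1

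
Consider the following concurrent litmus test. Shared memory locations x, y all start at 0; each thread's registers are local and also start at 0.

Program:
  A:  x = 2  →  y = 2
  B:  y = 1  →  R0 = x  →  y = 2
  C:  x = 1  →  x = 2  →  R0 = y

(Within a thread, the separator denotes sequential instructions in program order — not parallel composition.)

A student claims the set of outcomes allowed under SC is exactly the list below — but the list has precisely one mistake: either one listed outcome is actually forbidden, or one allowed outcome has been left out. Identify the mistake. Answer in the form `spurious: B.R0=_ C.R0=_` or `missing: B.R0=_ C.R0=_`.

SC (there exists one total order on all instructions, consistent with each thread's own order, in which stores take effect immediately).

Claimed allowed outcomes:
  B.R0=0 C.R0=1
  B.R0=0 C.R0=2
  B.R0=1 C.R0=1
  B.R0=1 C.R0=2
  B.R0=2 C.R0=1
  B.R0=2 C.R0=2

outcome vector order: (B.R0,C.R0)
SC (7): (0,1); (0,2); (1,1); (1,2); (2,0); (2,1); (2,2)
SC∖claimed = {(2,0)}

missing: B.R0=2 C.R0=0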